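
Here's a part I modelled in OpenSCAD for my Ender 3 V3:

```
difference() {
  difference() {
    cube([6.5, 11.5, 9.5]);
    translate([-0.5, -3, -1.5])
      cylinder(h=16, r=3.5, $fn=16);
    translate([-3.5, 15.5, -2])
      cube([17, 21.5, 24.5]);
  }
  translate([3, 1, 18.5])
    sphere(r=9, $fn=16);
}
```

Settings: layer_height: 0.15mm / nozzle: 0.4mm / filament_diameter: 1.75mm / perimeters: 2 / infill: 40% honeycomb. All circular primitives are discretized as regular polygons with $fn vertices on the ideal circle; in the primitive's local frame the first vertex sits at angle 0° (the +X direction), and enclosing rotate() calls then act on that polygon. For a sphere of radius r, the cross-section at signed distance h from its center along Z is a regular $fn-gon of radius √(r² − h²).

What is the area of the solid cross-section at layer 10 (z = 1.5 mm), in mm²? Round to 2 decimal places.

At z = 1.5 mm: the cube (footprint 6.5×11.5) is included at this height (area 74.75 mm²); the cylinder at (-0.5, -3): section is a regular 16-gon, circumradius r=3.5 (area = (16/2)·3.500²·sin(360°/16) = 37.50 mm²); the 17×21.5 cube at (-3.5, 15.5) contributes its full rectangle (area 365.50 mm²); After the difference (first − rest): starting from the 6.5×11.5 cube (74.75 mm²), the r=3.5 cylinder at (-0.5, -3) partially overlaps it — only the 0.31 mm² overlap (of its 37.50 mm²) is removed, clipping the outline; the 17×21.5 cube at (-3.5, 15.5) misses the remaining region (no effect) — area = 74.44 mm²; the sphere at (3, 1) is absent (|z−center|=17.000 > r=9); After the difference (first − rest): none of the subtracted shapes is present at this height, so the result so far is unchanged — area = 74.44 mm². Overall, the cross-section is a single solid region. Net area = 74.44 mm².

74.44 mm²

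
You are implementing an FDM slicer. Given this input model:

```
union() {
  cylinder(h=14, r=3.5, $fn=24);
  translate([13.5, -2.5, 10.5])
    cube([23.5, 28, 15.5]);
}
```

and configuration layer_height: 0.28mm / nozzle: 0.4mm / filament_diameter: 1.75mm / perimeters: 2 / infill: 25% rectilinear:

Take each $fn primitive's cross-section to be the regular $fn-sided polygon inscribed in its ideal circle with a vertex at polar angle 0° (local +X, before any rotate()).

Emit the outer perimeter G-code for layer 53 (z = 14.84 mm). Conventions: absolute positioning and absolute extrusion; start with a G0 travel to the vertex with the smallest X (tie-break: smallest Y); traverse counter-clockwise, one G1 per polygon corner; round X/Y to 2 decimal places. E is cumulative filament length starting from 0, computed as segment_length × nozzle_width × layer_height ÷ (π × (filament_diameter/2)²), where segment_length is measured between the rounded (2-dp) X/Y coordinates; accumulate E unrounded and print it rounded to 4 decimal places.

At z = 14.84 mm: the cylinder is not intersected at this z (z outside [0, 14]); the cube at (13.5, -2.5) (footprint 23.5×28) is included at this height; Combining (union): only the 23.5×28 cube at (13.5, -2.5) is present, so the union is just that shape — 1 connected region. The outline is a single polygon with 4 vertices. Extrusion per mm of travel: 0.4 × 0.28 / (π × 0.875²) = 0.046564. Accumulating E over each segment gives final E = 4.7961.

G0 X13.50 Y-2.50 Z14.84
G1 X37.00 Y-2.50 E1.0943
G1 X37.00 Y25.50 E2.3981
G1 X13.50 Y25.50 E3.4923
G1 X13.50 Y-2.50 E4.7961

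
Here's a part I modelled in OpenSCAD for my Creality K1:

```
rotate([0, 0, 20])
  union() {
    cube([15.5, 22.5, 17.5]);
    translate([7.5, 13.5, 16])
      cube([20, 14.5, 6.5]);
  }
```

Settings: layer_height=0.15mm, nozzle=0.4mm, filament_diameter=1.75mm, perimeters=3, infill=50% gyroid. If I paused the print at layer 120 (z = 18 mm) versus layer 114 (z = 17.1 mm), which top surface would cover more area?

Layer 120 (z = 18): the cube is absent (z outside [0, 17.5]); the cube at (7.5, 13.5) is present — its section is the full 20×14.5 rectangle (area 290.00 mm²); Combining (union): only the 20×14.5 cube at (7.5, 13.5) is present, so the union is just that shape — area = 290.00 mm²; (rotated 20° about Z; rotation is an isometry so areas/perimeters/island counts are preserved). So its area = 290.00 mm². Layer 114 (z = 17.1): the cube is present — its section is the full 15.5×22.5 rectangle (area 348.75 mm²); the cube at (7.5, 13.5) (footprint 20×14.5) is included at this height (area 290.00 mm²); Combining (union): the regions partially overlap — summed areas 638.75 mm² minus the doubly-counted overlap 72.00 mm² gives 566.75 mm² — area = 566.75 mm²; (whole slice rotated 20° about Z — lengths, areas and connectivity unchanged). So its area = 566.75 mm². Layer 114 is larger (566.75 vs 290.00 mm²).

layer 114 (z = 17.1 mm)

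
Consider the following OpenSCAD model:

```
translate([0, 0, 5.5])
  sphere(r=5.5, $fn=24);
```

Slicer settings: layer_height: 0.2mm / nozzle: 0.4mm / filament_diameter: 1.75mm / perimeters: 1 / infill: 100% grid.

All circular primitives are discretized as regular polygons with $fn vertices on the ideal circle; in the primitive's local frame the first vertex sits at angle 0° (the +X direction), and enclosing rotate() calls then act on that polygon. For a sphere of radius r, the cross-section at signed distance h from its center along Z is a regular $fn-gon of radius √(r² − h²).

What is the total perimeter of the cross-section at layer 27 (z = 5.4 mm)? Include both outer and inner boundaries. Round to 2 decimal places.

34.45 mm

At z = 5.4 mm: the sphere: section is a regular 24-gon, circumradius = √(r²−h²) = √(5.5²−0.1²) = 5.499 (perimeter = 2·24·5.499·sin(180°/24) = 34.45 mm). Overall, the cross-section is a single solid region. Total boundary length (outer) = 34.45 mm.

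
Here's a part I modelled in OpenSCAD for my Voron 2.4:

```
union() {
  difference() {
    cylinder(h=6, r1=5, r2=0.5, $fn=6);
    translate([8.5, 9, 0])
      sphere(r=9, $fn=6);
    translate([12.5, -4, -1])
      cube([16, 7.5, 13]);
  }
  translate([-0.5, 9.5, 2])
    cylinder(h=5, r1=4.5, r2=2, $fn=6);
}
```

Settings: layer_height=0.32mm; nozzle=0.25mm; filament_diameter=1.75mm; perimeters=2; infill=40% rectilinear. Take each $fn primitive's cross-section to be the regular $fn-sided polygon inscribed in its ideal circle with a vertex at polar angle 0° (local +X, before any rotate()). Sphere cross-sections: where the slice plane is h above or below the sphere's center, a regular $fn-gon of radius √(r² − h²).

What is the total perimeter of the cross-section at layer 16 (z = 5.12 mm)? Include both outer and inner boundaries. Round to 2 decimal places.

24.60 mm

At z = 5.12 mm: the cone contributes a regular 6-gon of circumradius 1.160 (interpolated between r1=5 and r2=0.5 at t=0.853) (perimeter = 2·6·1.160·sin(180°/6) = 6.96 mm); the r=9 sphere at (8.5, 9) contributes a regular 6-gon of circumradius √(9²−5.12²) = 7.402 (perimeter = 2·6·7.402·sin(180°/6) = 44.41 mm); the cube at (12.5, -4) is present — its section is the full 16×7.5 rectangle (perimeter 47.00 mm); Subtracting the remaining from the first: starting from the cone, the r=9 sphere at (8.5, 9) misses the remaining region (no effect); the 16×7.5 cube at (12.5, -4) misses the remaining region (no effect) — boundary = 6.96 mm; the cone at (-0.5, 9.5) contributes a regular 6-gon of circumradius 2.940 (interpolated between r1=4.5 and r2=2 at t=0.624) (perimeter = 2·6·2.940·sin(180°/6) = 17.64 mm); Taking the union: the 2 present regions are separate (no shared area or edge), so areas and boundary lengths simply add and each stays a separate island — boundary = 24.60 mm. Overall, the cross-section has 2 separate islands. Total boundary length (outer) = 24.60 mm.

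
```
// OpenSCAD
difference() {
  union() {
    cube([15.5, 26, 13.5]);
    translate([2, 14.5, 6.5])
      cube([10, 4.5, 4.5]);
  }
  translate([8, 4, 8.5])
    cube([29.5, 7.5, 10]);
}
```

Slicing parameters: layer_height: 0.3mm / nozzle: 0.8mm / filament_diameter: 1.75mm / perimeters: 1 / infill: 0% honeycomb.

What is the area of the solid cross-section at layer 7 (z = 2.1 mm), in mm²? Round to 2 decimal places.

403.00 mm²

At z = 2.1 mm: the cube is present — its section is the full 15.5×26 rectangle (area 403.00 mm²); the cube at (2, 14.5) does not reach this height (z outside [6.5, 11]); Taking the union: only the 15.5×26 cube is present, so the union is just that shape — area = 403.00 mm²; the cube at (8, 4) is absent (z outside [8.5, 18.5]); After the difference (first − rest): none of the subtracted shapes is present at this height, so the result so far is unchanged — area = 403.00 mm². Overall, the cross-section is a single solid region. Net area = 403.00 mm².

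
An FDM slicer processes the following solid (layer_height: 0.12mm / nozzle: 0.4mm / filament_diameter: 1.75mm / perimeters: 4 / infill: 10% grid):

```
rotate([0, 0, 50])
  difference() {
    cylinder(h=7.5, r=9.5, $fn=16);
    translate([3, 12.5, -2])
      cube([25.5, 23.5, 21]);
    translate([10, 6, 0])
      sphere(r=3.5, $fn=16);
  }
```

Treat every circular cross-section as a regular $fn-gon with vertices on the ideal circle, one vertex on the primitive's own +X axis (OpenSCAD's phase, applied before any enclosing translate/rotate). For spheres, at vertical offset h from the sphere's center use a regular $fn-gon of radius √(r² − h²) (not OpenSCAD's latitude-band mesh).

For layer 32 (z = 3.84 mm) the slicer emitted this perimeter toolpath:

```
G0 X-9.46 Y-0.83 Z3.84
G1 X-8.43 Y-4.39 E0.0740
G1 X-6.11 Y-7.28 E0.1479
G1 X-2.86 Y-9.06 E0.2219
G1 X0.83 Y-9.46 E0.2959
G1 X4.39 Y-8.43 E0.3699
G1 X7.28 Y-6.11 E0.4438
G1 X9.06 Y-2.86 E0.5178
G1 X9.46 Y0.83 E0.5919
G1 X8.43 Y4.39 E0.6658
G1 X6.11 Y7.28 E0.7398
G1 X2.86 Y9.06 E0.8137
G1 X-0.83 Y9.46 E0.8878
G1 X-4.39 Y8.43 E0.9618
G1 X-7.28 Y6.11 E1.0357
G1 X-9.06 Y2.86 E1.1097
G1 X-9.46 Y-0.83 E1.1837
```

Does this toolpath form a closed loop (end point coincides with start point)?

yes

Start point (G0): (-9.46, -0.83). End point (last G1): the path returns to the start — closed.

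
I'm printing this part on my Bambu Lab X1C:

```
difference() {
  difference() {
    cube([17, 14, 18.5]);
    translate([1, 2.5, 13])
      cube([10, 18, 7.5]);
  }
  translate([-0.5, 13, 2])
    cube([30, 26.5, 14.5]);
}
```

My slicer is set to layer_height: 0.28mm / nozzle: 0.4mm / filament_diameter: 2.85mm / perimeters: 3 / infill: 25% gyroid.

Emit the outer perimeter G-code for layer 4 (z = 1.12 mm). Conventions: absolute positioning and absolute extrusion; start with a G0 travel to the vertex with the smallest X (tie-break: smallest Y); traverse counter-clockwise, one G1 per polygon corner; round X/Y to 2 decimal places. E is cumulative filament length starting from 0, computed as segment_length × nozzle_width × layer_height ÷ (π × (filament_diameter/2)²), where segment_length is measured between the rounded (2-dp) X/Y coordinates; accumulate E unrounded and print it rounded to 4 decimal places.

G0 X0.00 Y0.00 Z1.12
G1 X17.00 Y0.00 E0.2985
G1 X17.00 Y14.00 E0.5443
G1 X0.00 Y14.00 E0.8427
G1 X0.00 Y0.00 E1.0885

At z = 1.12 mm: the 17×14 cube contributes its full rectangle; the cube at (1, 2.5) is absent (z outside [13, 20.5]); Subtracting the remaining from the first: none of the subtracted shapes is present at this height, so the 17×14 cube is unchanged — 1 connected region; the cube at (-0.5, 13) does not reach this height (z outside [2, 16.5]); After the difference (first − rest): none of the subtracted shapes is present at this height, so the result so far is unchanged — 1 connected region. The outline is a single polygon with 4 vertices. Extrusion per mm of travel: 0.4 × 0.28 / (π × 1.425²) = 0.017557. Accumulating E over each segment gives final E = 1.0885.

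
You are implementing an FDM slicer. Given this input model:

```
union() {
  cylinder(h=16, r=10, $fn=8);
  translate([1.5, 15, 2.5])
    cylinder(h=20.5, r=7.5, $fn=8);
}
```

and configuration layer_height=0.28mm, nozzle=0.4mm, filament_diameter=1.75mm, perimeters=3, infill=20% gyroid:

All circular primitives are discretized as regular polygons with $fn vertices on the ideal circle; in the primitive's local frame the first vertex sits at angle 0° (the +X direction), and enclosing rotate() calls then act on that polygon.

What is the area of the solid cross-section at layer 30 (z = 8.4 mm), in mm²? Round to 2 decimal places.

At z = 8.4 mm: the r=10 cylinder gives a regular 8-gon of circumradius 10 (constant along its height) (area = (8/2)·10.000²·sin(360°/8) = 282.84 mm²); the cylinder at (1.5, 15): section is a regular 8-gon, circumradius r=7.5 (area = (8/2)·7.500²·sin(360°/8) = 159.10 mm²); Combining (union): the regions partially overlap — summed areas 441.94 mm² minus the doubly-counted overlap 7.08 mm² gives 434.86 mm² — area = 434.86 mm². Overall, the cross-section is a single solid region. Net area = 434.86 mm².

434.86 mm²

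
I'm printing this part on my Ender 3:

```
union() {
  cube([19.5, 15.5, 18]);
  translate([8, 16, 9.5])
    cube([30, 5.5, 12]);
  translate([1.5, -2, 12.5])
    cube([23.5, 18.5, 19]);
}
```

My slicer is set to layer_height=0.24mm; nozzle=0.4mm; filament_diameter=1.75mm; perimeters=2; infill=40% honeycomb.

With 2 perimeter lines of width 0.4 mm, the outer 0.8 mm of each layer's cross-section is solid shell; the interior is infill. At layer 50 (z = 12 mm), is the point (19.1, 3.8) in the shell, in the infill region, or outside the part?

At z = 12 mm: the cube (footprint 19.5×15.5) is included at this height; the cube at (8, 16) is present — its section is the full 30×5.5 rectangle; the cube at (1.5, -2) is absent (z outside [12.5, 31.5]); Merging all regions: the 2 present regions are separate (no shared area or edge), so areas and boundary lengths simply add and each stays a separate island — 2 connected regions. Overall, the cross-section has 2 separate islands. The nearest boundary edge runs (19.50, 15.50)→(19.50, 0.00); distance from the point to it = 0.40 mm. (Shell/infill is judged within the island containing the point — the largest one.) The point is inside the cross-section, 0.40 mm from the nearest boundary — within the 0.8 mm shell band (2 × 0.4).

shell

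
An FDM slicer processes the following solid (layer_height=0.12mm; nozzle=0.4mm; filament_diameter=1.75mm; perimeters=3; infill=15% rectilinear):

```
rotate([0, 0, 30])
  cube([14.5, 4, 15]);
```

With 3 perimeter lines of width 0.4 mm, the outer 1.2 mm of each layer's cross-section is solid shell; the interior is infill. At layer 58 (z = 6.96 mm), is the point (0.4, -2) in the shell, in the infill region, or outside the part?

outside

At z = 6.96 mm: the cube is present — its section is the full 14.5×4 rectangle; (whole slice rotated 30° about Z — lengths, areas and connectivity unchanged). Overall, the cross-section is a single solid region. Undo the 30° rotation: the query point maps to (-0.654, -1.932) in the un-rotated model frame. The nearest boundary edge runs (0.00, 0.00)→(14.50, 0.00); distance from the point to it = 2.04 mm. The point is not inside any of the regions above, so it lies outside the cross-section (2.04 mm from the nearest boundary).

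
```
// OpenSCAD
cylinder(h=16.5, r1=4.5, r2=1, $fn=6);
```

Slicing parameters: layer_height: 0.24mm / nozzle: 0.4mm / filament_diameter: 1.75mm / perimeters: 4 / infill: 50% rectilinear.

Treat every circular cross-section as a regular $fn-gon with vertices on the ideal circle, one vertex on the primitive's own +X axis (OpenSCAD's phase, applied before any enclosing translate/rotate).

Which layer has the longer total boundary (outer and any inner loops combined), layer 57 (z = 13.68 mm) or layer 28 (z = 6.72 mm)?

layer 28 (z = 6.72 mm)

Layer 57 (z = 13.68): the cone contributes a regular 6-gon of circumradius 1.598 (interpolated between r1=4.5 and r2=1 at t=0.829) (perimeter = 2·6·1.598·sin(180°/6) = 9.59 mm). So its perimeter = 9.59 mm. Layer 28 (z = 6.72): the cone contributes a regular 6-gon of circumradius 3.075 (interpolated between r1=4.5 and r2=1 at t=0.407) (perimeter = 2·6·3.075·sin(180°/6) = 18.45 mm). So its perimeter = 18.45 mm. Layer 28 is larger (18.45 vs 9.59 mm).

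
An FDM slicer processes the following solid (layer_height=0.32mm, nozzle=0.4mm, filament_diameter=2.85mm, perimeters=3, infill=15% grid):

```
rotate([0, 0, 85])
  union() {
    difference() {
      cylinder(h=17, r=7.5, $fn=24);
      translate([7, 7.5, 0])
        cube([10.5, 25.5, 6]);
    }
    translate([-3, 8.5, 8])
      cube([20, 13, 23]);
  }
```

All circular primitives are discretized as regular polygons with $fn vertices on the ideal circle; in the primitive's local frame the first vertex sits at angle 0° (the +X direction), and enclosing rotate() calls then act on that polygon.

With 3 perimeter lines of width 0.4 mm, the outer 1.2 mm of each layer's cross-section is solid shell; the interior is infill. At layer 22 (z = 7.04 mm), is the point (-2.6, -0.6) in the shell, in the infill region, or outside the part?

At z = 7.04 mm: the cylinder: section is a regular 24-gon, circumradius r=7.5; the cube at (7, 7.5) is absent (z outside [0, 6]); After the difference (first − rest): none of the subtracted shapes is present at this height, so the r=7.5 cylinder is unchanged — 1 connected region; the cube at (-3, 8.5) is not intersected at this z (z outside [8, 31]); Merging all regions: only the result so far is present, so the union is just that shape — 1 connected region; (rotated 85° about Z; rotation is an isometry so areas/perimeters/island counts are preserved). Overall, the cross-section is a single solid region. Undo the 85° rotation: the query point maps to (-0.824, 2.538) in the un-rotated model frame. The nearest boundary edge runs (-1.94, 7.24)→(-3.75, 6.50); distance from the point to it = 4.78 mm. The point is inside the cross-section and 4.78 mm from the nearest boundary — more than the 1.2 mm shell width (3 × 0.4), so it's in the infill interior.

infill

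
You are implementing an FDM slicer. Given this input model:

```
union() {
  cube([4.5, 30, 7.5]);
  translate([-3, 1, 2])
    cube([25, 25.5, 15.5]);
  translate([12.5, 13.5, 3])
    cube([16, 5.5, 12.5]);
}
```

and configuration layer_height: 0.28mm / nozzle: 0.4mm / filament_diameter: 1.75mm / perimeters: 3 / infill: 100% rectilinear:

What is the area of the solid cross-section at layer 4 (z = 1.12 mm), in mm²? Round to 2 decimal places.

At z = 1.12 mm: the 4.5×30 cube contributes its full rectangle (area 135.00 mm²); the cube at (-3, 1) is not intersected at this z (z outside [2, 17.5]); the cube at (12.5, 13.5) does not reach this height (z outside [3, 15.5]); Taking the union: only the 4.5×30 cube is present, so the union is just that shape — area = 135.00 mm². Overall, the cross-section is a single solid region. Net area = 135.00 mm².

135.00 mm²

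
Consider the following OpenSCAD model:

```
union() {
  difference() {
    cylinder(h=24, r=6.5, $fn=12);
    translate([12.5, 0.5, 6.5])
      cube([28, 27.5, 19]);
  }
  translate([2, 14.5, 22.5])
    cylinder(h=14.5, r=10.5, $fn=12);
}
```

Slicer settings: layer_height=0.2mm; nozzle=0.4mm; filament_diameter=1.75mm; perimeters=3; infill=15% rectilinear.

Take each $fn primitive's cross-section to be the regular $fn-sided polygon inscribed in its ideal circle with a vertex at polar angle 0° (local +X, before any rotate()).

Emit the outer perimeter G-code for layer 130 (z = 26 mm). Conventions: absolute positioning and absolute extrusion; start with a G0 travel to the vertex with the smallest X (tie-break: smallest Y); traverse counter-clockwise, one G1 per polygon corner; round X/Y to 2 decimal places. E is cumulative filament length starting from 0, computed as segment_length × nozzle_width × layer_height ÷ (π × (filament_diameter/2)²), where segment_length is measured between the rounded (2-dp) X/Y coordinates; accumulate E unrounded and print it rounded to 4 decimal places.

G0 X-8.50 Y14.50 Z26.00
G1 X-7.09 Y9.25 E0.1808
G1 X-3.25 Y5.41 E0.3614
G1 X2.00 Y4.00 E0.5422
G1 X7.25 Y5.41 E0.7230
G1 X11.09 Y9.25 E0.9037
G1 X12.50 Y14.50 E1.0845
G1 X11.09 Y19.75 E1.2653
G1 X7.25 Y23.59 E1.4459
G1 X2.00 Y25.00 E1.6267
G1 X-3.25 Y23.59 E1.8075
G1 X-7.09 Y19.75 E1.9881
G1 X-8.50 Y14.50 E2.1689

At z = 26 mm: the cylinder does not reach this height (z outside [0, 24]); the cube at (12.5, 0.5) is not intersected at this z (z outside [6.5, 25.5]); After the difference (first − rest): the first operand is absent here, so nothing remains; the cylinder at (2, 14.5): section is a regular 12-gon, circumradius r=10.5; Combining (union): only the r=10.5 cylinder at (2, 14.5) is present, so the union is just that shape — 1 connected region. The outline is a single polygon with 12 vertices. Extrusion per mm of travel: 0.4 × 0.2 / (π × 0.875²) = 0.033260. Accumulating E over each segment gives final E = 2.1689.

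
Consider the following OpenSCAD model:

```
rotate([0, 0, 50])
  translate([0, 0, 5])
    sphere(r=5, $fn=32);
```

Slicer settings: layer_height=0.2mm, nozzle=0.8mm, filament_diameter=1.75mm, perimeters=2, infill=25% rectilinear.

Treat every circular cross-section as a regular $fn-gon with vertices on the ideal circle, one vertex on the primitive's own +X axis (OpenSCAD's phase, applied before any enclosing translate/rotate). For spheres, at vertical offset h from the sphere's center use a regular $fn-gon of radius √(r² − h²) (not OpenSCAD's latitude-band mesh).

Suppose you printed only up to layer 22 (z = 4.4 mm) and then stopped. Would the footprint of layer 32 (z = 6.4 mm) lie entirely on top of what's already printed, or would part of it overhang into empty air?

Compare the two slices. At z = 4.4: the r=5 sphere contributes a regular 32-gon of circumradius √(5²−0.6²) = 4.964 (area = (32/2)·4.964²·sin(360°/32) = 76.91 mm²); (whole slice rotated 50° about Z — lengths, areas and connectivity unchanged). At z = 6.4: the r=5 sphere slices to a regular 32-gon of circumradius 4.800 (√(r²−h²) with h=1.4 from center) (area = (32/2)·4.800²·sin(360°/32) = 71.92 mm²); (rotated 50° about Z; rotation is an isometry so areas/perimeters/island counts are preserved). Checking containment: the cross-section at z = 6.4 is a subset of the cross-section at z = 4.4.

entirely on top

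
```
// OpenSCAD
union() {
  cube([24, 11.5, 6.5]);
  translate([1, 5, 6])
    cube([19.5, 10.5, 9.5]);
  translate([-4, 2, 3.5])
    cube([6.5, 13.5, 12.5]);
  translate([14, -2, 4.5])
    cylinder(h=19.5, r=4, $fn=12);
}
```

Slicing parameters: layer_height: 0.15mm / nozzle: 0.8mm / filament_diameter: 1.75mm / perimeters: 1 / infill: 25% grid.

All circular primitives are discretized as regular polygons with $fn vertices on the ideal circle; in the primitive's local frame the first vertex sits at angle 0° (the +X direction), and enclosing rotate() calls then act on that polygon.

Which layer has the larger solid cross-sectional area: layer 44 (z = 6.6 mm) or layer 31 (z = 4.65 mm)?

Layer 44 (z = 6.6): the cube is absent (z outside [0, 6.5]); the 19.5×10.5 cube at (1, 5) contributes its full rectangle (area 204.75 mm²); the cube at (-4, 2) (footprint 6.5×13.5) is included at this height (area 87.75 mm²); the r=4 cylinder at (14, -2) gives a regular 12-gon of circumradius 4 (constant along its height) (area = (12/2)·4.000²·sin(360°/12) = 48.00 mm²); Combining (union): the regions partially overlap — summed areas 340.50 mm² minus the doubly-counted overlap 15.75 mm² gives 324.75 mm² — area = 324.75 mm². So its area = 324.75 mm². Layer 31 (z = 4.65): the cube is present — its section is the full 24×11.5 rectangle (area 276.00 mm²); the cube at (1, 5) is absent (z outside [6, 15.5]); the cube at (-4, 2) (footprint 6.5×13.5) is included at this height (area 87.75 mm²); the r=4 cylinder at (14, -2) gives a regular 12-gon of circumradius 4 (constant along its height) (area = (12/2)·4.000²·sin(360°/12) = 48.00 mm²); Combining (union): the regions partially overlap — summed areas 411.75 mm² minus the doubly-counted overlap 32.82 mm² gives 378.93 mm² — area = 378.93 mm². So its area = 378.93 mm². Layer 31 is larger (378.93 vs 324.75 mm²).

layer 31 (z = 4.65 mm)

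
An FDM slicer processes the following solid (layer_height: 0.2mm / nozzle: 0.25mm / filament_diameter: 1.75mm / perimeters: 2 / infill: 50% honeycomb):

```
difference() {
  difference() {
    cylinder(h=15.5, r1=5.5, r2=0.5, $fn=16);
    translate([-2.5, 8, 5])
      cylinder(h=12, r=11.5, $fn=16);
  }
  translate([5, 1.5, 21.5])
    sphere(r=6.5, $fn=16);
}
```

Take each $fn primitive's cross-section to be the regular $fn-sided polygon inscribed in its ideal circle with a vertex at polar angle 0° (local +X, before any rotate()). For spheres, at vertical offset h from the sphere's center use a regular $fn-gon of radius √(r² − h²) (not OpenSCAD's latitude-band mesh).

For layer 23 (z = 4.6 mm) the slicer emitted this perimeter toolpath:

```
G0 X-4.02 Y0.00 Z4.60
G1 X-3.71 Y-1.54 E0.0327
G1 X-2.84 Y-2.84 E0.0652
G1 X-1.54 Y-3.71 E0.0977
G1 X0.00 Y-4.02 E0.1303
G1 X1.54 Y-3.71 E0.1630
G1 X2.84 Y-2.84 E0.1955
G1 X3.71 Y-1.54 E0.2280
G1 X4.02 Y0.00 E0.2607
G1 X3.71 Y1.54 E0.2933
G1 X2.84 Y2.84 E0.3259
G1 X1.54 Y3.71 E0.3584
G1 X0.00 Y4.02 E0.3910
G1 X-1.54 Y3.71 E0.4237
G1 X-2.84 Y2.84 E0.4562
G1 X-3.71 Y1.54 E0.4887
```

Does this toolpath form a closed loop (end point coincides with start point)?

Start point (G0): (-4.02, 0.00). End point (last G1): the path does not return to the start — open.

no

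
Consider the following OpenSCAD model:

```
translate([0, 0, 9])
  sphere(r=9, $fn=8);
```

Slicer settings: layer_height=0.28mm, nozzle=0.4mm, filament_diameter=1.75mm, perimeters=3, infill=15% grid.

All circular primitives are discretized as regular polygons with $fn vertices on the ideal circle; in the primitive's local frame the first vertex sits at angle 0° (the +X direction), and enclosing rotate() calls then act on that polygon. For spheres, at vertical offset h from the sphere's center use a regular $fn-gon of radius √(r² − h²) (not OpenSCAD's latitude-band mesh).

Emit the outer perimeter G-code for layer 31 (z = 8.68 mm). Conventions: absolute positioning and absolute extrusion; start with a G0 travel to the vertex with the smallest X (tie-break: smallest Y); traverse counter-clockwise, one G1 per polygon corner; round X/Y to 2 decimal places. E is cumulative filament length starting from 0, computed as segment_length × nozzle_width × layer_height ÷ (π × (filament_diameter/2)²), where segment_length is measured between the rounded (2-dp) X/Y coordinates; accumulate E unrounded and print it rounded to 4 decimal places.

G0 X-8.99 Y0.00 Z8.68
G1 X-6.36 Y-6.36 E0.3205
G1 X0.00 Y-8.99 E0.6409
G1 X6.36 Y-6.36 E0.9614
G1 X8.99 Y0.00 E1.2819
G1 X6.36 Y6.36 E1.6024
G1 X0.00 Y8.99 E1.9228
G1 X-6.36 Y6.36 E2.2433
G1 X-8.99 Y0.00 E2.5638

At z = 8.68 mm: the r=9 sphere slices to a regular 8-gon of circumradius 8.994 (√(r²−h²) with h=0.32 from center). The outline is a single polygon with 8 vertices. Extrusion per mm of travel: 0.4 × 0.28 / (π × 0.875²) = 0.046564. Accumulating E over each segment gives final E = 2.5638.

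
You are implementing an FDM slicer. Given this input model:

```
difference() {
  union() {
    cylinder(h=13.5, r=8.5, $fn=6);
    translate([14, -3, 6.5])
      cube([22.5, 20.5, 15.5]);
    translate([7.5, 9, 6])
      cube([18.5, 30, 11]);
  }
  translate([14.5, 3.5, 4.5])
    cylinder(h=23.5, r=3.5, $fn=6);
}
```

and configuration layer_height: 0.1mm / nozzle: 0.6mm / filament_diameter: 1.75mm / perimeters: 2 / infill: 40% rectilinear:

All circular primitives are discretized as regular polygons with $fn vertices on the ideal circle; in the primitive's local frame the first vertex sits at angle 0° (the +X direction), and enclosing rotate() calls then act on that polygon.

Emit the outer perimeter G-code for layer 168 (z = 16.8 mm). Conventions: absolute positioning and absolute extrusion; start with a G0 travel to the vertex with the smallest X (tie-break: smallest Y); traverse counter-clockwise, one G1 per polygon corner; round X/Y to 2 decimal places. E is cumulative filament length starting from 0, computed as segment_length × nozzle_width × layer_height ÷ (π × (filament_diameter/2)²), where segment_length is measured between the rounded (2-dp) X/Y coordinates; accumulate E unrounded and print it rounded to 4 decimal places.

At z = 16.8 mm: the cylinder is absent (z outside [0, 13.5]); the cube at (14, -3) (footprint 22.5×20.5) is included at this height; the cube at (7.5, 9) is present — its section is the full 18.5×30 rectangle; Combining (union): the regions partially overlap (shared area 102.00 mm²), so overlapping operands fuse into one piece — 1 connected region; the r=3.5 cylinder at (14.5, 3.5) contributes a regular 6-gon of circumradius 3.5; Subtracting the remaining from the first: starting from the result so far, the r=3.5 cylinder at (14.5, 3.5) partially overlaps it — only the 18.94 mm² overlap (of its 31.83 mm²) is removed, clipping the outline — 1 connected region. The outline is a single polygon with 13 vertices. Extrusion per mm of travel: 0.6 × 0.1 / (π × 0.875²) = 0.024945. Accumulating E over each segment gives final E = 3.6779.

G0 X7.50 Y9.00 Z16.80
G1 X14.00 Y9.00 E0.1621
G1 X14.00 Y6.53 E0.2238
G1 X16.25 Y6.53 E0.2799
G1 X18.00 Y3.50 E0.3672
G1 X16.25 Y0.47 E0.4545
G1 X14.00 Y0.47 E0.5106
G1 X14.00 Y-3.00 E0.5971
G1 X36.50 Y-3.00 E1.1584
G1 X36.50 Y17.50 E1.6698
G1 X26.00 Y17.50 E1.9317
G1 X26.00 Y39.00 E2.4680
G1 X7.50 Y39.00 E2.9295
G1 X7.50 Y9.00 E3.6779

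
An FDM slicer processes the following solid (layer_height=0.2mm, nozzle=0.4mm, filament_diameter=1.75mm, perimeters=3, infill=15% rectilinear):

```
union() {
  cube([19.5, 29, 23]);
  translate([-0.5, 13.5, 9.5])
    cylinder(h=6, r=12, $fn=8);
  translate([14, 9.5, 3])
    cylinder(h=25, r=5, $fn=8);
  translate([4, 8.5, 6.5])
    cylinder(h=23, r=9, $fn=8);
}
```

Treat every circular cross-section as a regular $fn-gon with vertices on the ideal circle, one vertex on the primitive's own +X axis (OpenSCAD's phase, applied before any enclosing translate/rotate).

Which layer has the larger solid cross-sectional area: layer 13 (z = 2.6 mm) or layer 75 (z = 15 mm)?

Layer 13 (z = 2.6): the cube (footprint 19.5×29) is included at this height (area 565.50 mm²); the cylinder at (-0.5, 13.5) does not reach this height (z outside [9.5, 15.5]); the cylinder at (14, 9.5) is absent (z outside [3, 28]); the cylinder at (4, 8.5) does not reach this height (z outside [6.5, 29.5]); Merging all regions: only the 19.5×29 cube is present, so the union is just that shape — area = 565.50 mm². So its area = 565.50 mm². Layer 75 (z = 15): the cube is present — its section is the full 19.5×29 rectangle (area 565.50 mm²); the cylinder at (-0.5, 13.5): section is a regular 8-gon, circumradius r=12 (area = (8/2)·12.000²·sin(360°/8) = 407.29 mm²); the cylinder at (14, 9.5): section is a regular 8-gon, circumradius r=5 (area = (8/2)·5.000²·sin(360°/8) = 70.71 mm²); the cylinder at (4, 8.5): section is a regular 8-gon, circumradius r=9 (area = (8/2)·9.000²·sin(360°/8) = 229.10 mm²); Taking the union: the regions partially overlap — summed areas 1272.61 mm² minus the doubly-counted overlap 490.53 mm² gives 782.08 mm² — area = 782.08 mm². So its area = 782.08 mm². Layer 75 is larger (782.08 vs 565.50 mm²).

layer 75 (z = 15 mm)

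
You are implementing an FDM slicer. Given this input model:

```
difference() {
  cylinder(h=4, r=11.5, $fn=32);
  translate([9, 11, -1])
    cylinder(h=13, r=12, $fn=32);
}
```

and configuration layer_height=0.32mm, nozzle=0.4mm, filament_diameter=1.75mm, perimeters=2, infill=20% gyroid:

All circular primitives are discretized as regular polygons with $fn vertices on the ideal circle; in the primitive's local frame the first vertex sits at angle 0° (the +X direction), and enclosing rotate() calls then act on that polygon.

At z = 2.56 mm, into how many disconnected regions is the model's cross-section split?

At z = 2.56 mm: the r=11.5 cylinder contributes a regular 32-gon of circumradius 11.5; the r=12 cylinder at (9, 11) gives a regular 32-gon of circumradius 12 (constant along its height); After the difference (first − rest): starting from the r=11.5 cylinder, the r=12 cylinder at (9, 11) partially overlaps it — only the 119.74 mm² overlap (of its 449.49 mm²) is removed, clipping the outline — 1 connected region. The result has 1 disconnected region.

1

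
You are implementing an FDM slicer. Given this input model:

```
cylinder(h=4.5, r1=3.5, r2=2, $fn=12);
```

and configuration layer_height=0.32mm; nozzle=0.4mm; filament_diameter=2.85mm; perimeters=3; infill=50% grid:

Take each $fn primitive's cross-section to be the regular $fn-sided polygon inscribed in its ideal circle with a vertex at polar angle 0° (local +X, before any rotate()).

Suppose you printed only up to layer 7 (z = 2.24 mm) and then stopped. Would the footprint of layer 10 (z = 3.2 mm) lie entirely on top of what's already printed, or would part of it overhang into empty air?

entirely on top

Compare the two slices. At z = 2.24: the cone contributes a regular 12-gon of circumradius 2.753 (interpolated between r1=3.5 and r2=2 at t=0.498) (area = (12/2)·2.753²·sin(360°/12) = 22.74 mm²). At z = 3.2: the cone (r1=3.5→r2=2) has section circumradius 2.433 here — a regular 12-gon (area = (12/2)·2.433²·sin(360°/12) = 17.76 mm²). Checking containment: the cross-section at z = 3.2 is a subset of the cross-section at z = 2.24.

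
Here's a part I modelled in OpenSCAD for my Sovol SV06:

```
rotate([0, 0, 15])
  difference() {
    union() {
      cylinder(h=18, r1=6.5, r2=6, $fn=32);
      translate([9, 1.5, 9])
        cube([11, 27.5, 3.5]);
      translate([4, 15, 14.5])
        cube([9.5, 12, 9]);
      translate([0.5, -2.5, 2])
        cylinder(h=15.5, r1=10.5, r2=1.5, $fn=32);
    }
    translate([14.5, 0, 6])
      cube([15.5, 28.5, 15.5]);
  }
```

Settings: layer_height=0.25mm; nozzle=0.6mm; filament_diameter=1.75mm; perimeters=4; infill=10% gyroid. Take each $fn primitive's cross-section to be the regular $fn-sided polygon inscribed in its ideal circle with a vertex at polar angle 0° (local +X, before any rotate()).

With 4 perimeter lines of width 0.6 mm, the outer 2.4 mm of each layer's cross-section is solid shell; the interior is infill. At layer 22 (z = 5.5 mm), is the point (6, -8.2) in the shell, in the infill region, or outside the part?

At z = 5.5 mm: the cone: at t=0.306 of its height the radius interpolates to r₁+(r₂−r₁)t = 6.347, giving a regular 32-gon of that circumradius; the cube at (9, 1.5) is not intersected at this z (z outside [9, 12.5]); the cube at (4, 15) does not reach this height (z outside [14.5, 23.5]); the cone at (0.5, -2.5) (r1=10.5→r2=1.5) has section circumradius 8.468 here — a regular 32-gon; Combining (union): the regions partially overlap (shared area 123.26 mm²), so overlapping operands fuse into one piece — 1 connected region; the cube at (14.5, 0) does not reach this height (z outside [6, 21.5]); After the difference (first − rest): none of the subtracted shapes is present at this height, so the result so far is unchanged — 1 connected region; (rotated 15° about Z; rotation is an isometry so areas/perimeters/island counts are preserved). Overall, the cross-section is a single solid region. Undo the 15° rotation: the query point maps to (3.673, -9.474) in the un-rotated model frame. The nearest boundary edge runs (5.20, -9.54)→(3.74, -10.32); distance from the point to it = 0.78 mm. The point is inside the cross-section, 0.78 mm from the nearest boundary — within the 2.4 mm shell band (4 × 0.6).

shell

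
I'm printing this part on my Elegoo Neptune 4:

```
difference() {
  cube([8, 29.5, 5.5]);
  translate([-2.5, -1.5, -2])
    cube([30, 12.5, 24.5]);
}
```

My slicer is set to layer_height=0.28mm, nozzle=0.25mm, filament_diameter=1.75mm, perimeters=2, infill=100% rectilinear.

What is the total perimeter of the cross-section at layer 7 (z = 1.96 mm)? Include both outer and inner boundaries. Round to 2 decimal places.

53.00 mm

At z = 1.96 mm: the cube is present — its section is the full 8×29.5 rectangle (perimeter 75.00 mm); the cube at (-2.5, -1.5) is present — its section is the full 30×12.5 rectangle (perimeter 85.00 mm); Taking the first minus the rest: starting from the 8×29.5 cube, the 30×12.5 cube at (-2.5, -1.5) partially overlaps it — only the 88.00 mm² overlap (of its 375.00 mm²) is removed, clipping the outline — boundary = 53.00 mm. Overall, the cross-section is a single solid region. Total boundary length (outer) = 53.00 mm.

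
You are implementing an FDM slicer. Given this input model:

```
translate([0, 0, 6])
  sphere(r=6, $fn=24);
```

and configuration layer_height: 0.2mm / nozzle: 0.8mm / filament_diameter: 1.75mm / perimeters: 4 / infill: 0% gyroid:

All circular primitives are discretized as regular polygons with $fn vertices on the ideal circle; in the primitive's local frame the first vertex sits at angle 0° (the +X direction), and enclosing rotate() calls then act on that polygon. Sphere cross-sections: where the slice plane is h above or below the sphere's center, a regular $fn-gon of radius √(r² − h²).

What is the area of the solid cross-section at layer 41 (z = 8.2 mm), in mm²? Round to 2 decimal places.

96.78 mm²

At z = 8.2 mm: the sphere: section is a regular 24-gon, circumradius = √(r²−h²) = √(6²−2.2²) = 5.582 (area = (24/2)·5.582²·sin(360°/24) = 96.78 mm²). Overall, the cross-section is a single solid region. Net area = 96.78 mm².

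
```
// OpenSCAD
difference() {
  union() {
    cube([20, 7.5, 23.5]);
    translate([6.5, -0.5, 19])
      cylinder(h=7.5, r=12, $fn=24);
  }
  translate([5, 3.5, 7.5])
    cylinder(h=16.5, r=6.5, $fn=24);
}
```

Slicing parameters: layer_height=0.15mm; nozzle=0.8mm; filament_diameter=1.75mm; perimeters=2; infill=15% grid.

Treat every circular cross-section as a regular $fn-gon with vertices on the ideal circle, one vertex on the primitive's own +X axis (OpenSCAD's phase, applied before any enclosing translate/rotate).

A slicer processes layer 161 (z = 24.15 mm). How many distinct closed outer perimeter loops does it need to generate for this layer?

1

At z = 24.15 mm: the cube is not intersected at this z (z outside [0, 23.5]); the cylinder at (6.5, -0.5): section is a regular 24-gon, circumradius r=12; Merging all regions: only the r=12 cylinder at (6.5, -0.5) is present, so the union is just that shape — 1 connected region; the cylinder at (5, 3.5) is absent (z outside [7.5, 24]); After the difference (first − rest): none of the subtracted shapes is present at this height, so the result so far is unchanged — 1 connected region. The result has 1 disconnected region.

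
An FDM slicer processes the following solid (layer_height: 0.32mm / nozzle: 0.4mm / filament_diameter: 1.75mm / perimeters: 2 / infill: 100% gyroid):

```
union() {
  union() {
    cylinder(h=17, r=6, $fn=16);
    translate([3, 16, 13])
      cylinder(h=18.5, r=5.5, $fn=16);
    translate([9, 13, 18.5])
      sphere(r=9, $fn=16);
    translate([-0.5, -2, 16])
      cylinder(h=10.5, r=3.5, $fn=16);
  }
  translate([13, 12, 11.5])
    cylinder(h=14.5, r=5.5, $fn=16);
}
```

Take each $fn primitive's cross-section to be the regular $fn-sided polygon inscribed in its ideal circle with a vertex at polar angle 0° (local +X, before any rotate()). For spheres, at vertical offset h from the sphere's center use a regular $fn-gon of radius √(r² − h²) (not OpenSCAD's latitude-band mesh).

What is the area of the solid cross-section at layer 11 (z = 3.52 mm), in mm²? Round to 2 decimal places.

At z = 3.52 mm: the r=6 cylinder gives a regular 16-gon of circumradius 6 (constant along its height) (area = (16/2)·6.000²·sin(360°/16) = 110.21 mm²); the cylinder at (3, 16) does not reach this height (z outside [13, 31.5]); the sphere at (9, 13) does not reach this height (|z−center|=14.980 > r=9); the cylinder at (-0.5, -2) is absent (z outside [16, 26.5]); Merging all regions: only the r=6 cylinder is present, so the union is just that shape — area = 110.21 mm²; the cylinder at (13, 12) is absent (z outside [11.5, 26]); Combining (union): only the result so far is present, so the union is just that shape — area = 110.21 mm². Overall, the cross-section is a single solid region. Net area = 110.21 mm².

110.21 mm²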